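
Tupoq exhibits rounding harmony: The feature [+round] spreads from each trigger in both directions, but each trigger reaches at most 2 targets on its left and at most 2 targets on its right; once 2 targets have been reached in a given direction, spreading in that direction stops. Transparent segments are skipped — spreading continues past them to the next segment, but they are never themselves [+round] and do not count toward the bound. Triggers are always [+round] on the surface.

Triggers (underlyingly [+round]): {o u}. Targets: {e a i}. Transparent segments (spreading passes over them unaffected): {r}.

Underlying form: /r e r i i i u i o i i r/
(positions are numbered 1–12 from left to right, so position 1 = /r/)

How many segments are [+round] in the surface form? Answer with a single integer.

From /u/ at 7 rightward: 8 /i/ → [+round]; 9 /o/ is itself a trigger — this domain ends here.
From /u/ at 7 leftward: 6 /i/ → [+round]; 5 /i/ → [+round]; bound reached.
From /o/ at 9 rightward: 10 /i/ → [+round]; 11 /i/ → [+round]; bound reached.
From /o/ at 9 leftward: 8 /i/ → [+round]; 7 /u/ is itself a trigger — this domain ends here.
Targets with no active source: positions 2 4 stay [-round].
[+round] positions on the surface: 5 6 7 8 9 10 11.

7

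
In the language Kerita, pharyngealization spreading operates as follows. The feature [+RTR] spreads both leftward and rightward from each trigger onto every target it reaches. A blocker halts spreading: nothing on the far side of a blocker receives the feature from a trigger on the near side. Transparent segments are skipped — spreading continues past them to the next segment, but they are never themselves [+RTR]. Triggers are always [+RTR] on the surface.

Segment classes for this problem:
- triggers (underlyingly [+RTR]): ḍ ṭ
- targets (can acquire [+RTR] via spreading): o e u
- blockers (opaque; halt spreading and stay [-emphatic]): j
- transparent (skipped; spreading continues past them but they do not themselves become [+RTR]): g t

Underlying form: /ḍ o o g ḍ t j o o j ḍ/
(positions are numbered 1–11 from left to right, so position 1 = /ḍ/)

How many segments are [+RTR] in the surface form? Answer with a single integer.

5

From /ḍ/ at 1 rightward: 2 /o/ → [+RTR]; 3 /o/ → [+RTR]; 4 /g/ transparent; 5 /ḍ/ is itself a trigger — this domain ends here.
From /ḍ/ at 1 leftward: word edge.
From /ḍ/ at 5 rightward: 6 /t/ transparent; 7 /j/ blocks.
From /ḍ/ at 5 leftward: 4 /g/ transparent; 3 /o/ → [+RTR]; 2 /o/ → [+RTR]; 1 /ḍ/ is itself a trigger — this domain ends here.
From /ḍ/ at 11 rightward: word edge.
From /ḍ/ at 11 leftward: 10 /j/ blocks.
Targets with no active source: positions 8 9 stay [-emphatic].
[+RTR] positions on the surface: 1 2 3 5 11.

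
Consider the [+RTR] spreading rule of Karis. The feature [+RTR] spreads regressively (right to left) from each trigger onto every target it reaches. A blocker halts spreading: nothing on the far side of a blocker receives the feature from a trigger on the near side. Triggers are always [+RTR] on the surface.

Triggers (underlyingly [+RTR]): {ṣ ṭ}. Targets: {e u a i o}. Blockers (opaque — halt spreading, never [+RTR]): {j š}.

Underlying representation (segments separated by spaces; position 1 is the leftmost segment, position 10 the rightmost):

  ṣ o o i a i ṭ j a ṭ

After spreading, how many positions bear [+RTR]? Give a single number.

From /ṣ/ at 1 leftward: word edge.
From /ṭ/ at 7 leftward: 6 /i/ → [+RTR]; 5 /a/ → [+RTR]; 4 /i/ → [+RTR]; 3 /o/ → [+RTR]; 2 /o/ → [+RTR]; 1 /ṣ/ is itself a trigger — this domain ends here.
From /ṭ/ at 10 leftward: 9 /a/ → [+RTR]; 8 /j/ blocks.
[+RTR] positions on the surface: 1 2 3 4 5 6 7 9 10.

9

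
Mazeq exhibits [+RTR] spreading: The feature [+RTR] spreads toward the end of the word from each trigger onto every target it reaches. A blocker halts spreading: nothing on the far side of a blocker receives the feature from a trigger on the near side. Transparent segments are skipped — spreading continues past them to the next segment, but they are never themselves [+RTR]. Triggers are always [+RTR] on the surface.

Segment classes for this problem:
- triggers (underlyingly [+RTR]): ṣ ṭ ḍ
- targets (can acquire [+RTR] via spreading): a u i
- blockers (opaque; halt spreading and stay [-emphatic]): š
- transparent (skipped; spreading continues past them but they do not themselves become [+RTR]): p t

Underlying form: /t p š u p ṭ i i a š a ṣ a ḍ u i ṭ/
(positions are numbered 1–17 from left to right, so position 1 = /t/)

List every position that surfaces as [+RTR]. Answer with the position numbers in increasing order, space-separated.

From /ṭ/ at 6 rightward: 7 /i/ → [+RTR]; 8 /i/ → [+RTR]; 9 /a/ → [+RTR]; 10 /š/ blocks.
From /ṣ/ at 12 rightward: 13 /a/ → [+RTR]; 14 /ḍ/ is itself a trigger — this domain ends here.
From /ḍ/ at 14 rightward: 15 /u/ → [+RTR]; 16 /i/ → [+RTR]; 17 /ṭ/ is itself a trigger — this domain ends here.
From /ṭ/ at 17 rightward: word edge.
Targets with no active source: positions 4 11 stay [-emphatic].

6 7 8 9 12 13 14 15 16 17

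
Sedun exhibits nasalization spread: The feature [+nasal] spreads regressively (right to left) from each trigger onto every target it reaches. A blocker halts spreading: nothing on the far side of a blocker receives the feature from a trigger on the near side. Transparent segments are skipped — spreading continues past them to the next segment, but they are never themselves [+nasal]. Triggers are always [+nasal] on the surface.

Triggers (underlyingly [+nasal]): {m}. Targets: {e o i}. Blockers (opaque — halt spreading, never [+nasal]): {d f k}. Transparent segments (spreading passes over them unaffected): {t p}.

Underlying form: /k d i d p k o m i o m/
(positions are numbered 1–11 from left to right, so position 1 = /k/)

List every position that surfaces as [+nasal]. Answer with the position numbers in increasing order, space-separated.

7 8 9 10 11

From /m/ at 8 leftward: 7 /o/ → [+nasal]; 6 /k/ blocks.
From /m/ at 11 leftward: 10 /o/ → [+nasal]; 9 /i/ → [+nasal]; 8 /m/ is itself a trigger — this domain ends here.
Target with no active source: position 3 stays [-nasal].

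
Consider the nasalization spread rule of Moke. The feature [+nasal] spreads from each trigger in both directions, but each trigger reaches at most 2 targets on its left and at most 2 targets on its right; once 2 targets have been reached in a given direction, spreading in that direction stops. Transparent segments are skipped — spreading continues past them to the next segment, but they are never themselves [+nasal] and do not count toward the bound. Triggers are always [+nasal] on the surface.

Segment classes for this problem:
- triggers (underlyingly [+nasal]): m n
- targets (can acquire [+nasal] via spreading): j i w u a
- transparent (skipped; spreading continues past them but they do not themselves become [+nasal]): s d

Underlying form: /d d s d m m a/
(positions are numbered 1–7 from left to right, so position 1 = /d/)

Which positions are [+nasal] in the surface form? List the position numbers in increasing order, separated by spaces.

From /m/ at 5 rightward: 6 /m/ is itself a trigger — this domain ends here.
From /m/ at 5 leftward: 4 /d/ transparent; 3 /s/ transparent; 2 /d/ transparent; 1 /d/ transparent; word edge.
From /m/ at 6 rightward: 7 /a/ → [+nasal]; word edge.
From /m/ at 6 leftward: 5 /m/ is itself a trigger — this domain ends here.

5 6 7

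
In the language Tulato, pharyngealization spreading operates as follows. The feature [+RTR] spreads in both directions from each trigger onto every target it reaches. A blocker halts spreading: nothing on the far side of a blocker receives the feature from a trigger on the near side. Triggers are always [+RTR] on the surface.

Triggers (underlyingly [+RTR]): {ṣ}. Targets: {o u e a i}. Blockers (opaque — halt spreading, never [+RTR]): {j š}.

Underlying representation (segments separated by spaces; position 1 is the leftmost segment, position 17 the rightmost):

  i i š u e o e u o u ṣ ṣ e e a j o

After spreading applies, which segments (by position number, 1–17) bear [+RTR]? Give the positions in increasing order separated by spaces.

4 5 6 7 8 9 10 11 12 13 14 15

From /ṣ/ at 11 rightward: 12 /ṣ/ is itself a trigger — this domain ends here.
From /ṣ/ at 11 leftward: 10 /u/ → [+RTR]; 9 /o/ → [+RTR]; 8 /u/ → [+RTR]; 7 /e/ → [+RTR]; 6 /o/ → [+RTR]; 5 /e/ → [+RTR]; 4 /u/ → [+RTR]; 3 /š/ blocks.
From /ṣ/ at 12 rightward: 13 /e/ → [+RTR]; 14 /e/ → [+RTR]; 15 /a/ → [+RTR]; 16 /j/ blocks.
From /ṣ/ at 12 leftward: 11 /ṣ/ is itself a trigger — this domain ends here.
Targets with no active source: positions 1 2 17 stay [-emphatic].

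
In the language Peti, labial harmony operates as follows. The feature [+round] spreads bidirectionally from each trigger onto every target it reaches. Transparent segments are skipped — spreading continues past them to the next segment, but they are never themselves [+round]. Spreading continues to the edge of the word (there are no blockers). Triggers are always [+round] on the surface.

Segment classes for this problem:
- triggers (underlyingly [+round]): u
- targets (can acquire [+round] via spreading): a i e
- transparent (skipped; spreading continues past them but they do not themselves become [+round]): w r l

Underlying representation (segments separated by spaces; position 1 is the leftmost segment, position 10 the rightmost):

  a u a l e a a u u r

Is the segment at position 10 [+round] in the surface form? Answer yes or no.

From /u/ at 2 rightward: 3 /a/ → [+round]; 4 /l/ transparent; 5 /e/ → [+round]; 6 /a/ → [+round]; 7 /a/ → [+round]; 8 /u/ is itself a trigger — this domain ends here.
From /u/ at 2 leftward: 1 /a/ → [+round]; word edge.
From /u/ at 8 rightward: 9 /u/ is itself a trigger — this domain ends here.
From /u/ at 8 leftward: 7 /a/ → [+round]; 6 /a/ → [+round]; 5 /e/ → [+round]; 4 /l/ transparent; 3 /a/ → [+round]; 2 /u/ is itself a trigger — this domain ends here.
From /u/ at 9 rightward: 10 /r/ transparent; word edge.
From /u/ at 9 leftward: 8 /u/ is itself a trigger — this domain ends here.
[+round] positions on the surface: 1 2 3 5 6 7 8 9.

no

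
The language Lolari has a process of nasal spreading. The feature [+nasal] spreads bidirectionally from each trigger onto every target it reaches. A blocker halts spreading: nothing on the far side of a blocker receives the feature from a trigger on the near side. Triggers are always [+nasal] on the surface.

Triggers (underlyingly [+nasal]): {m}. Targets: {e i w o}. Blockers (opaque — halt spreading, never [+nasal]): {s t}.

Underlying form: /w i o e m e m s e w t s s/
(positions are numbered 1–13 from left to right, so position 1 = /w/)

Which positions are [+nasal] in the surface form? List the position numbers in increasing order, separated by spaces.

1 2 3 4 5 6 7

From /m/ at 5 rightward: 6 /e/ → [+nasal]; 7 /m/ is itself a trigger — this domain ends here.
From /m/ at 5 leftward: 4 /e/ → [+nasal]; 3 /o/ → [+nasal]; 2 /i/ → [+nasal]; 1 /w/ → [+nasal]; word edge.
From /m/ at 7 rightward: 8 /s/ blocks.
From /m/ at 7 leftward: 6 /e/ → [+nasal]; 5 /m/ is itself a trigger — this domain ends here.
Targets with no active source: positions 9 10 stay [-nasal].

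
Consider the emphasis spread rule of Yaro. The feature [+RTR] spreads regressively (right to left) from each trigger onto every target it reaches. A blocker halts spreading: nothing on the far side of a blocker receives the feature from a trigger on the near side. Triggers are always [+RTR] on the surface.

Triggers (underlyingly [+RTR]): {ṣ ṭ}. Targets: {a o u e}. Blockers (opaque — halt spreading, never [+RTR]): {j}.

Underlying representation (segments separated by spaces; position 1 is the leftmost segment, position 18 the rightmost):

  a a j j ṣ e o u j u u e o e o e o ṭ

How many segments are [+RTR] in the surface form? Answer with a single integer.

10

From /ṣ/ at 5 leftward: 4 /j/ blocks.
From /ṭ/ at 18 leftward: 17 /o/ → [+RTR]; 16 /e/ → [+RTR]; 15 /o/ → [+RTR]; 14 /e/ → [+RTR]; 13 /o/ → [+RTR]; 12 /e/ → [+RTR]; 11 /u/ → [+RTR]; 10 /u/ → [+RTR]; 9 /j/ blocks.
Targets with no active source: positions 1 2 6 7 8 stay [-emphatic].
[+RTR] positions on the surface: 5 10 11 12 13 14 15 16 17 18.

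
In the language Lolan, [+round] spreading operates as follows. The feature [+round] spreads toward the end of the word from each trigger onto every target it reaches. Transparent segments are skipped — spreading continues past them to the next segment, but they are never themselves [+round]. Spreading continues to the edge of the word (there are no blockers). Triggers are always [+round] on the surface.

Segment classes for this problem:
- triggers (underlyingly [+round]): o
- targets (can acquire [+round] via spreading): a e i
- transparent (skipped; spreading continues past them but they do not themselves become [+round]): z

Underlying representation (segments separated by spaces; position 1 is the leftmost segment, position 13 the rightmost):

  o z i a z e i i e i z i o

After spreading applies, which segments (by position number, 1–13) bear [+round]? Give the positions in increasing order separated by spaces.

From /o/ at 1 rightward: 2 /z/ transparent; 3 /i/ → [+round]; 4 /a/ → [+round]; 5 /z/ transparent; 6 /e/ → [+round]; 7 /i/ → [+round]; 8 /i/ → [+round]; 9 /e/ → [+round]; 10 /i/ → [+round]; 11 /z/ transparent; 12 /i/ → [+round]; 13 /o/ is itself a trigger — this domain ends here.
From /o/ at 13 rightward: word edge.

1 3 4 6 7 8 9 10 12 13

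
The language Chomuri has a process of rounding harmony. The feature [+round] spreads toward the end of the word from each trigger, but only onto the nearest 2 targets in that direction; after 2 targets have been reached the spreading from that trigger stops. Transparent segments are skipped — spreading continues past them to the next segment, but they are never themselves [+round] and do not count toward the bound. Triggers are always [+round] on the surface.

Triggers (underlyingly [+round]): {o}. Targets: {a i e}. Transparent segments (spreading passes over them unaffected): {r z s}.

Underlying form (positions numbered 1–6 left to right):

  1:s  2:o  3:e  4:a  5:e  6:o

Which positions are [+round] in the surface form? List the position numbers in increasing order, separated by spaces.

2 3 4 6

From /o/ at 2 rightward: 3 /e/ → [+round]; 4 /a/ → [+round]; bound reached.
From /o/ at 6 rightward: word edge.
Target with no active source: position 5 stays [-round].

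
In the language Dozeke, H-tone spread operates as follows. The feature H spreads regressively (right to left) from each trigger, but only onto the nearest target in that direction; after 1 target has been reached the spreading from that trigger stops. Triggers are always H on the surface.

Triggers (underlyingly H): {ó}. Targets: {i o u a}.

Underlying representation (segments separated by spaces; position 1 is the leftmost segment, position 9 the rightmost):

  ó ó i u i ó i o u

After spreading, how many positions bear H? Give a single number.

4

From /ó/ at 1 leftward: word edge.
From /ó/ at 2 leftward: 1 /ó/ is itself a trigger — this domain ends here.
From /ó/ at 6 leftward: 5 /i/ → H; bound reached.
Targets with no active source: positions 3 4 7 8 9 stay [-high tone].
H positions on the surface: 1 2 5 6.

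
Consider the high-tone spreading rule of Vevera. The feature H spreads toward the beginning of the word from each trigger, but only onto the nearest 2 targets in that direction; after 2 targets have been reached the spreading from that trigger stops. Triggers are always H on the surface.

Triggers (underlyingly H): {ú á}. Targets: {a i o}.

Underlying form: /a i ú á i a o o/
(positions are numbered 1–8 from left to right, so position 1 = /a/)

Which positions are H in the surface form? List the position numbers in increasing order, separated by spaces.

1 2 3 4

From /ú/ at 3 leftward: 2 /i/ → H; 1 /a/ → H; bound reached.
From /á/ at 4 leftward: 3 /ú/ is itself a trigger — this domain ends here.
Targets with no active source: positions 5 6 7 8 stay [-high tone].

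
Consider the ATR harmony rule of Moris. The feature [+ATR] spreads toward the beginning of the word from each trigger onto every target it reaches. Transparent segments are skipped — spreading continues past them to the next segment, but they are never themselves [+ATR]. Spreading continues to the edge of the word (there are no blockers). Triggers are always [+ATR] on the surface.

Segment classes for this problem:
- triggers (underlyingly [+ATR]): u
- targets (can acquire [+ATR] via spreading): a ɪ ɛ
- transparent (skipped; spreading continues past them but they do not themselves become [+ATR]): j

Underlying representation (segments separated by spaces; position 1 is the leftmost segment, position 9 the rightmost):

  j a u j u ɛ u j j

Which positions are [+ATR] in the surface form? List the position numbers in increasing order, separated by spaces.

2 3 5 6 7

From /u/ at 3 leftward: 2 /a/ → [+ATR]; 1 /j/ transparent; word edge.
From /u/ at 5 leftward: 4 /j/ transparent; 3 /u/ is itself a trigger — this domain ends here.
From /u/ at 7 leftward: 6 /ɛ/ → [+ATR]; 5 /u/ is itself a trigger — this domain ends here.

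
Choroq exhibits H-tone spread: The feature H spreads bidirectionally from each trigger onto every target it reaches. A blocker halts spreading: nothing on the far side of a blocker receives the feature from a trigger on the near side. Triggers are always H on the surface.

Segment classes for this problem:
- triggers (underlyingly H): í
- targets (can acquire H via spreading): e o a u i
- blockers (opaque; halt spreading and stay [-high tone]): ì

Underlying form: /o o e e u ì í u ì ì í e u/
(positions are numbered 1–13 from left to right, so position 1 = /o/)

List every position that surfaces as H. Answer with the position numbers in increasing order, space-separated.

From /í/ at 7 rightward: 8 /u/ → H; 9 /ì/ blocks.
From /í/ at 7 leftward: 6 /ì/ blocks.
From /í/ at 11 rightward: 12 /e/ → H; 13 /u/ → H; word edge.
From /í/ at 11 leftward: 10 /ì/ blocks.
Targets with no active source: positions 1 2 3 4 5 stay [-high tone].

7 8 11 12 13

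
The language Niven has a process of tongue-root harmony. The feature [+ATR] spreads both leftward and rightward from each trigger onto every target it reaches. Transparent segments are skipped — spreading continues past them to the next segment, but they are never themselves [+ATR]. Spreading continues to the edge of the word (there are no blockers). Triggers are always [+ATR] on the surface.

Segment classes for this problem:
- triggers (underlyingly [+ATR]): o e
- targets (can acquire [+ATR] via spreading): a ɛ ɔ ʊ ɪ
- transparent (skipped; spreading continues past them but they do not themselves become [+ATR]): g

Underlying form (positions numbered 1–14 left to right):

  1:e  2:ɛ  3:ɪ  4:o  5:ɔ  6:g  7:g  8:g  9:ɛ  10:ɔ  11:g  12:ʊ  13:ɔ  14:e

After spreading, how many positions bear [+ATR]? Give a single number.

From /e/ at 1 rightward: 2 /ɛ/ → [+ATR]; 3 /ɪ/ → [+ATR]; 4 /o/ is itself a trigger — this domain ends here.
From /e/ at 1 leftward: word edge.
From /o/ at 4 rightward: 5 /ɔ/ → [+ATR]; 6 /g/ transparent; 7 /g/ transparent; 8 /g/ transparent; 9 /ɛ/ → [+ATR]; 10 /ɔ/ → [+ATR]; 11 /g/ transparent; 12 /ʊ/ → [+ATR]; 13 /ɔ/ → [+ATR]; 14 /e/ is itself a trigger — this domain ends here.
From /o/ at 4 leftward: 3 /ɪ/ → [+ATR]; 2 /ɛ/ → [+ATR]; 1 /e/ is itself a trigger — this domain ends here.
From /e/ at 14 rightward: word edge.
From /e/ at 14 leftward: 13 /ɔ/ → [+ATR]; 12 /ʊ/ → [+ATR]; 11 /g/ transparent; 10 /ɔ/ → [+ATR]; 9 /ɛ/ → [+ATR]; 8 /g/ transparent; 7 /g/ transparent; 6 /g/ transparent; 5 /ɔ/ → [+ATR]; 4 /o/ is itself a trigger — this domain ends here.
[+ATR] positions on the surface: 1 2 3 4 5 9 10 12 13 14.

10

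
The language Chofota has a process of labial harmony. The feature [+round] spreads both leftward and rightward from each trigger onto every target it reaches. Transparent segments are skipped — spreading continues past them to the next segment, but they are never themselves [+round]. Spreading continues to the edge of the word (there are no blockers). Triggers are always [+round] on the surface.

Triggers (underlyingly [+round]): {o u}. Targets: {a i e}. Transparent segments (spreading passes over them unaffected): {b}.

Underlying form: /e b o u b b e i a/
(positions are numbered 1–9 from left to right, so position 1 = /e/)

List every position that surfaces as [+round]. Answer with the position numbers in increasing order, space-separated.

1 3 4 7 8 9

From /o/ at 3 rightward: 4 /u/ is itself a trigger — this domain ends here.
From /o/ at 3 leftward: 2 /b/ transparent; 1 /e/ → [+round]; word edge.
From /u/ at 4 rightward: 5 /b/ transparent; 6 /b/ transparent; 7 /e/ → [+round]; 8 /i/ → [+round]; 9 /a/ → [+round]; word edge.
From /u/ at 4 leftward: 3 /o/ is itself a trigger — this domain ends here.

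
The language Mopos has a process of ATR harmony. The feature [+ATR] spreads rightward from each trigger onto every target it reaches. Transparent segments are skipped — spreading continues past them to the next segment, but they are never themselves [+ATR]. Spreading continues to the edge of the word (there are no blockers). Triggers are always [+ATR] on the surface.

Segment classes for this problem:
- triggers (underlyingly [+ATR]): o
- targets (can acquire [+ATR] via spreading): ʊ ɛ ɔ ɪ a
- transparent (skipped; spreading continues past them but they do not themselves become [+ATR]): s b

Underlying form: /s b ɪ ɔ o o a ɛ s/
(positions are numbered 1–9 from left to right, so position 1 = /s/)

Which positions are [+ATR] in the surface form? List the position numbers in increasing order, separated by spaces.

5 6 7 8

From /o/ at 5 rightward: 6 /o/ is itself a trigger — this domain ends here.
From /o/ at 6 rightward: 7 /a/ → [+ATR]; 8 /ɛ/ → [+ATR]; 9 /s/ transparent; word edge.
Targets with no active source: positions 3 4 stay [-ATR].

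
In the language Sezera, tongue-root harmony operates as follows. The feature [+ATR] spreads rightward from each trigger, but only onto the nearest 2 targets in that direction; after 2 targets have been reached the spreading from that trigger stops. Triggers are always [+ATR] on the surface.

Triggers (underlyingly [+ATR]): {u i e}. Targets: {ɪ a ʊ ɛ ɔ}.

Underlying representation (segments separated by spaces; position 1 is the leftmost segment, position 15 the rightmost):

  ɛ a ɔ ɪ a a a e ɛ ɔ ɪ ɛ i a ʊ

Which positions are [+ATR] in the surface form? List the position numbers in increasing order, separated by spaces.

From /e/ at 8 rightward: 9 /ɛ/ → [+ATR]; 10 /ɔ/ → [+ATR]; bound reached.
From /i/ at 13 rightward: 14 /a/ → [+ATR]; 15 /ʊ/ → [+ATR]; bound reached.
Targets with no active source: positions 1 2 3 4 5 6 7 11 12 stay [-ATR].

8 9 10 13 14 15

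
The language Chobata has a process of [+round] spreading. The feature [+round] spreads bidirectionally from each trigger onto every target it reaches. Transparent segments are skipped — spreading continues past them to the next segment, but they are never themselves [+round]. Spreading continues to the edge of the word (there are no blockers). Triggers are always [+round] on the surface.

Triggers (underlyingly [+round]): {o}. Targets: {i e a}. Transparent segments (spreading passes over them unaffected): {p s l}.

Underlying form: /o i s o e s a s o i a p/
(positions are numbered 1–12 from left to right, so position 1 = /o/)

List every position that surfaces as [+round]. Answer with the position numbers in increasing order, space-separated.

1 2 4 5 7 9 10 11

From /o/ at 1 rightward: 2 /i/ → [+round]; 3 /s/ transparent; 4 /o/ is itself a trigger — this domain ends here.
From /o/ at 1 leftward: word edge.
From /o/ at 4 rightward: 5 /e/ → [+round]; 6 /s/ transparent; 7 /a/ → [+round]; 8 /s/ transparent; 9 /o/ is itself a trigger — this domain ends here.
From /o/ at 4 leftward: 3 /s/ transparent; 2 /i/ → [+round]; 1 /o/ is itself a trigger — this domain ends here.
From /o/ at 9 rightward: 10 /i/ → [+round]; 11 /a/ → [+round]; 12 /p/ transparent; word edge.
From /o/ at 9 leftward: 8 /s/ transparent; 7 /a/ → [+round]; 6 /s/ transparent; 5 /e/ → [+round]; 4 /o/ is itself a trigger — this domain ends here.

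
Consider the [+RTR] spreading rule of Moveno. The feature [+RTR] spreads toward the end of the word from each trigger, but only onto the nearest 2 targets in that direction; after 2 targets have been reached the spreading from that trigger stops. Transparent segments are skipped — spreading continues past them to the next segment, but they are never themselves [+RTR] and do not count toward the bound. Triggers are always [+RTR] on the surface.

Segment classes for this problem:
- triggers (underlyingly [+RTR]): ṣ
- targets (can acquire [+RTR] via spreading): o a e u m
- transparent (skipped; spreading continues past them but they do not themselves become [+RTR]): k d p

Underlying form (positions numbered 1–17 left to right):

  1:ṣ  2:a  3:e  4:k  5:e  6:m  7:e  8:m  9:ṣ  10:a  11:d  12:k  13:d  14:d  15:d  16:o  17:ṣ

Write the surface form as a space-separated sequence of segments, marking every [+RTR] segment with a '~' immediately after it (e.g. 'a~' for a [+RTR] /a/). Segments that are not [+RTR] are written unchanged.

ṣ~ a~ e~ k e m e m ṣ~ a~ d k d d d o~ ṣ~

From /ṣ/ at 1 rightward: 2 /a/ → [+RTR]; 3 /e/ → [+RTR]; bound reached.
From /ṣ/ at 9 rightward: 10 /a/ → [+RTR]; 11 /d/ transparent; 12 /k/ transparent; 13 /d/ transparent; 14 /d/ transparent; 15 /d/ transparent; 16 /o/ → [+RTR]; bound reached.
From /ṣ/ at 17 rightward: word edge.
Targets with no active source: positions 5 6 7 8 stay [-emphatic].
[+RTR] positions on the surface: 1 2 3 9 10 16 17.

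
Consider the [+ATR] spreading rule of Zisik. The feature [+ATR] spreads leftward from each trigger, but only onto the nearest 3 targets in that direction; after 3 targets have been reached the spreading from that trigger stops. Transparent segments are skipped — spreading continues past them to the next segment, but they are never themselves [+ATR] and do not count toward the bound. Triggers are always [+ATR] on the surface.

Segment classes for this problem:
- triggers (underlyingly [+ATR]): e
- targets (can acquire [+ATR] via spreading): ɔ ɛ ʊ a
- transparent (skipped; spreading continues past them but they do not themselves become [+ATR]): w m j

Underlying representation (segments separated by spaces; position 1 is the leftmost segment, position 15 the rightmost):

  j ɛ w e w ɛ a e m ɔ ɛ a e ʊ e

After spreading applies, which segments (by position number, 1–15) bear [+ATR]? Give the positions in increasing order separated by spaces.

From /e/ at 4 leftward: 3 /w/ transparent; 2 /ɛ/ → [+ATR]; 1 /j/ transparent; word edge.
From /e/ at 8 leftward: 7 /a/ → [+ATR]; 6 /ɛ/ → [+ATR]; 5 /w/ transparent; 4 /e/ is itself a trigger — this domain ends here.
From /e/ at 13 leftward: 12 /a/ → [+ATR]; 11 /ɛ/ → [+ATR]; 10 /ɔ/ → [+ATR]; bound reached.
From /e/ at 15 leftward: 14 /ʊ/ → [+ATR]; 13 /e/ is itself a trigger — this domain ends here.

2 4 6 7 8 10 11 12 13 14 15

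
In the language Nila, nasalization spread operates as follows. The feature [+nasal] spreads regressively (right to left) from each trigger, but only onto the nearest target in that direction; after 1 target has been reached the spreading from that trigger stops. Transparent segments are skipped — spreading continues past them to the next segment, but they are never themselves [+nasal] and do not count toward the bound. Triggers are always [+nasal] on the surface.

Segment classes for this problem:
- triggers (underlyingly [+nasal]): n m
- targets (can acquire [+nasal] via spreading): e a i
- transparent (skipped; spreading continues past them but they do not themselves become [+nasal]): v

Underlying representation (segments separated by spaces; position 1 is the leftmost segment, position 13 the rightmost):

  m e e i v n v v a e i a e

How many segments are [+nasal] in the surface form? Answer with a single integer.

3

From /m/ at 1 leftward: word edge.
From /n/ at 6 leftward: 5 /v/ transparent; 4 /i/ → [+nasal]; bound reached.
Targets with no active source: positions 2 3 9 10 11 12 13 stay [-nasal].
[+nasal] positions on the surface: 1 4 6.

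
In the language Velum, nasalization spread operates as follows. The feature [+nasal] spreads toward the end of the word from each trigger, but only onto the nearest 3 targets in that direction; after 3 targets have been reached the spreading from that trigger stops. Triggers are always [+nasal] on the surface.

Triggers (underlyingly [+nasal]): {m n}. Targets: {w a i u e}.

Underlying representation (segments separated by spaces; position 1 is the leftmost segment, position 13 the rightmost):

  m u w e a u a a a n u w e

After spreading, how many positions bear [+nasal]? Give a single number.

From /m/ at 1 rightward: 2 /u/ → [+nasal]; 3 /w/ → [+nasal]; 4 /e/ → [+nasal]; bound reached.
From /n/ at 10 rightward: 11 /u/ → [+nasal]; 12 /w/ → [+nasal]; 13 /e/ → [+nasal]; bound reached.
Targets with no active source: positions 5 6 7 8 9 stay [-nasal].
[+nasal] positions on the surface: 1 2 3 4 10 11 12 13.

8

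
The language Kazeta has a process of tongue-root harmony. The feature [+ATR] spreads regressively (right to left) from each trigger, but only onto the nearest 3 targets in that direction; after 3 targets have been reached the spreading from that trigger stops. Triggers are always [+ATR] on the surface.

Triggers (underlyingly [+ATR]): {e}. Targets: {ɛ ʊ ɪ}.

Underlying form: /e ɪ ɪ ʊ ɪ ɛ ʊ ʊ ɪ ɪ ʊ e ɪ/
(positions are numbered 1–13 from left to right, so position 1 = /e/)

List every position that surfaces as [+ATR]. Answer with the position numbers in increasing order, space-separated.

From /e/ at 1 leftward: word edge.
From /e/ at 12 leftward: 11 /ʊ/ → [+ATR]; 10 /ɪ/ → [+ATR]; 9 /ɪ/ → [+ATR]; bound reached.
Targets with no active source: positions 2 3 4 5 6 7 8 13 stay [-ATR].

1 9 10 11 12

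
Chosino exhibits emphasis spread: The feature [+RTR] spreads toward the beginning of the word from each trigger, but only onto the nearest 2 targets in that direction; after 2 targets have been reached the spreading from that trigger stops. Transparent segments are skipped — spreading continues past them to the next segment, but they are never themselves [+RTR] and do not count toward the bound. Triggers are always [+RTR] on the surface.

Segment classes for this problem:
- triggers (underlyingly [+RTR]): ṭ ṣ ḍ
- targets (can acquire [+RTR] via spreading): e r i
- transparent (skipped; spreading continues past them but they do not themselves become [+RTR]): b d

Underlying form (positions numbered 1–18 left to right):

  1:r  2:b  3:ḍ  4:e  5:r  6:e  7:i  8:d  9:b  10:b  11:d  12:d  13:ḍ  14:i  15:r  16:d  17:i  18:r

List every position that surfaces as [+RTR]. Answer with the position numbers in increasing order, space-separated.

1 3 6 7 13

From /ḍ/ at 3 leftward: 2 /b/ transparent; 1 /r/ → [+RTR]; word edge.
From /ḍ/ at 13 leftward: 12 /d/ transparent; 11 /d/ transparent; 10 /b/ transparent; 9 /b/ transparent; 8 /d/ transparent; 7 /i/ → [+RTR]; 6 /e/ → [+RTR]; bound reached.
Targets with no active source: positions 4 5 14 15 17 18 stay [-emphatic].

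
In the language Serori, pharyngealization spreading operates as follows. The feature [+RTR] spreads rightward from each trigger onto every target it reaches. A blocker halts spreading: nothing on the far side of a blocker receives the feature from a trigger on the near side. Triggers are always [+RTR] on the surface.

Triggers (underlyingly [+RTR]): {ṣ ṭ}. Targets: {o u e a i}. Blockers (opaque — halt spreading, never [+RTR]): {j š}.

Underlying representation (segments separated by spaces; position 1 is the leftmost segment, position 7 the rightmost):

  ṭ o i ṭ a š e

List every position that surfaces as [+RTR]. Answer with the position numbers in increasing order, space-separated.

From /ṭ/ at 1 rightward: 2 /o/ → [+RTR]; 3 /i/ → [+RTR]; 4 /ṭ/ is itself a trigger — this domain ends here.
From /ṭ/ at 4 rightward: 5 /a/ → [+RTR]; 6 /š/ blocks.
Target with no active source: position 7 stays [-emphatic].

1 2 3 4 5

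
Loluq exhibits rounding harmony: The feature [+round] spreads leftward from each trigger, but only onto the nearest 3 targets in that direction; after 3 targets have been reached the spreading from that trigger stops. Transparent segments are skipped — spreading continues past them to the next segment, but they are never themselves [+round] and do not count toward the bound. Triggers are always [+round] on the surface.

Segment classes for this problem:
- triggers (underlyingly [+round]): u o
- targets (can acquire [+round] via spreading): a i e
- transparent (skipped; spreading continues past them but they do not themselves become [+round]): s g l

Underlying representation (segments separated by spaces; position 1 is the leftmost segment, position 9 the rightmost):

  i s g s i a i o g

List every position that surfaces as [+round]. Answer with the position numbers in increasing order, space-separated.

From /o/ at 8 leftward: 7 /i/ → [+round]; 6 /a/ → [+round]; 5 /i/ → [+round]; bound reached.
Target with no active source: position 1 stays [-round].

5 6 7 8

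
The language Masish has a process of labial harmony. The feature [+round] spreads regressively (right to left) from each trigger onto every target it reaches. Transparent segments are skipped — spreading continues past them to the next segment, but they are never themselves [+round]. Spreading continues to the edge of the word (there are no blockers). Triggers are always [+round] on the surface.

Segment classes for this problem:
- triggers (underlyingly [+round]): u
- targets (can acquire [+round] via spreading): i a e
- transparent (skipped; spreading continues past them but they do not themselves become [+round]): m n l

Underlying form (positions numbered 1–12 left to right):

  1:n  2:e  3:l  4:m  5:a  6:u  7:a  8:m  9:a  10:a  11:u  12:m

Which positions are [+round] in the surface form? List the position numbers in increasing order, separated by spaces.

From /u/ at 6 leftward: 5 /a/ → [+round]; 4 /m/ transparent; 3 /l/ transparent; 2 /e/ → [+round]; 1 /n/ transparent; word edge.
From /u/ at 11 leftward: 10 /a/ → [+round]; 9 /a/ → [+round]; 8 /m/ transparent; 7 /a/ → [+round]; 6 /u/ is itself a trigger — this domain ends here.

2 5 6 7 9 10 11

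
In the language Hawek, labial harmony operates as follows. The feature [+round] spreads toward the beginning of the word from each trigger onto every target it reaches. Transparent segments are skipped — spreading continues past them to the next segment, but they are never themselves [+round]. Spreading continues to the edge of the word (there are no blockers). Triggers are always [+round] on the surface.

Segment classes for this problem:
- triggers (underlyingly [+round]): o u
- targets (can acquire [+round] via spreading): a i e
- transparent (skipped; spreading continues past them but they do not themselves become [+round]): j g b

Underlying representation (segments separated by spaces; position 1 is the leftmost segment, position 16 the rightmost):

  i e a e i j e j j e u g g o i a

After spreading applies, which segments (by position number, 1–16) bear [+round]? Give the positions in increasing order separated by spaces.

1 2 3 4 5 7 10 11 14

From /u/ at 11 leftward: 10 /e/ → [+round]; 9 /j/ transparent; 8 /j/ transparent; 7 /e/ → [+round]; 6 /j/ transparent; 5 /i/ → [+round]; 4 /e/ → [+round]; 3 /a/ → [+round]; 2 /e/ → [+round]; 1 /i/ → [+round]; word edge.
From /o/ at 14 leftward: 13 /g/ transparent; 12 /g/ transparent; 11 /u/ is itself a trigger — this domain ends here.
Targets with no active source: positions 15 16 stay [-round].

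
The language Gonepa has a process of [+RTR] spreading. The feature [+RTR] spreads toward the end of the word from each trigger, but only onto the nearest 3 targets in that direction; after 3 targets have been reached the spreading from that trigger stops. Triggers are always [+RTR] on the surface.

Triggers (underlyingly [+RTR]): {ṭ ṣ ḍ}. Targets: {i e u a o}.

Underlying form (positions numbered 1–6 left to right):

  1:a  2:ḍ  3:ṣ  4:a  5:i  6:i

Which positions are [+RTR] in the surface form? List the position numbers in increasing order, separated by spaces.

From /ḍ/ at 2 rightward: 3 /ṣ/ is itself a trigger — this domain ends here.
From /ṣ/ at 3 rightward: 4 /a/ → [+RTR]; 5 /i/ → [+RTR]; 6 /i/ → [+RTR]; bound reached.
Target with no active source: position 1 stays [-emphatic].

2 3 4 5 6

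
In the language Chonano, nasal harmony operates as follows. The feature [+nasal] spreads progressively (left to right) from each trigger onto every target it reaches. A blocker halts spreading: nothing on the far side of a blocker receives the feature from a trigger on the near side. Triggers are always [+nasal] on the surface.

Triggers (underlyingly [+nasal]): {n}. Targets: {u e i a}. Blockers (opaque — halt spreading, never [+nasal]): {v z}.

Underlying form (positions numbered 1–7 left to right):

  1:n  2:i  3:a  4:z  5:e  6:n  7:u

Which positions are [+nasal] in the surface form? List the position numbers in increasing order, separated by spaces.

1 2 3 6 7

From /n/ at 1 rightward: 2 /i/ → [+nasal]; 3 /a/ → [+nasal]; 4 /z/ blocks.
From /n/ at 6 rightward: 7 /u/ → [+nasal]; word edge.
Target with no active source: position 5 stays [-nasal].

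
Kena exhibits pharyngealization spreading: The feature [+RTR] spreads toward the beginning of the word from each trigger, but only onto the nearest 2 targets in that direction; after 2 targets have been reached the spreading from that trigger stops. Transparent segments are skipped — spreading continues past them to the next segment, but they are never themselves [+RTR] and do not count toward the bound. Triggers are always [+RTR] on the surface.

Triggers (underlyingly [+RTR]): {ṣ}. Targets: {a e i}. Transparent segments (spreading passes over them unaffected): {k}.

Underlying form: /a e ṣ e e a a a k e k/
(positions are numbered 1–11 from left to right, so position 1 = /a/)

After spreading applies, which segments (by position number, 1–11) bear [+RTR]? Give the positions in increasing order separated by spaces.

1 2 3

From /ṣ/ at 3 leftward: 2 /e/ → [+RTR]; 1 /a/ → [+RTR]; bound reached.
Targets with no active source: positions 4 5 6 7 8 10 stay [-emphatic].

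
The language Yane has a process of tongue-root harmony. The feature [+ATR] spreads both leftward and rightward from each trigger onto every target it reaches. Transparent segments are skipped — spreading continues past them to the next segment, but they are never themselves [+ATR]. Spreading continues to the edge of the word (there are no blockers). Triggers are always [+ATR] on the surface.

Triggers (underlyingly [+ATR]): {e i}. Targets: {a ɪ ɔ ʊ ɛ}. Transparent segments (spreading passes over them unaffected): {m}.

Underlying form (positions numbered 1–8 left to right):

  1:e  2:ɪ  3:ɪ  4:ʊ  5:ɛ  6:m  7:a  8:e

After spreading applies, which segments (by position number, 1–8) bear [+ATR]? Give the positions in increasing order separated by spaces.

From /e/ at 1 rightward: 2 /ɪ/ → [+ATR]; 3 /ɪ/ → [+ATR]; 4 /ʊ/ → [+ATR]; 5 /ɛ/ → [+ATR]; 6 /m/ transparent; 7 /a/ → [+ATR]; 8 /e/ is itself a trigger — this domain ends here.
From /e/ at 1 leftward: word edge.
From /e/ at 8 rightward: word edge.
From /e/ at 8 leftward: 7 /a/ → [+ATR]; 6 /m/ transparent; 5 /ɛ/ → [+ATR]; 4 /ʊ/ → [+ATR]; 3 /ɪ/ → [+ATR]; 2 /ɪ/ → [+ATR]; 1 /e/ is itself a trigger — this domain ends here.

1 2 3 4 5 7 8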